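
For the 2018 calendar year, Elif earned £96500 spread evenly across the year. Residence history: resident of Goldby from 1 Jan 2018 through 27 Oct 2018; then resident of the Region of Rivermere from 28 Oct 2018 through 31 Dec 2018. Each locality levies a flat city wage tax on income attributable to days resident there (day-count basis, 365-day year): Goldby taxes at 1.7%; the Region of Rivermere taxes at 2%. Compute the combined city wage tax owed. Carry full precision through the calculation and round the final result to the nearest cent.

£1692.05

Goldby, 1 Jan – 27 Oct 2018: 300 days → £96500 × 1.7% × 300/365 = £1348.3562
The Region of Rivermere, 28 Oct – 31 Dec 2018: 65 days → £96500 × 2% × 65/365 = £343.6986
Total = £1692.0548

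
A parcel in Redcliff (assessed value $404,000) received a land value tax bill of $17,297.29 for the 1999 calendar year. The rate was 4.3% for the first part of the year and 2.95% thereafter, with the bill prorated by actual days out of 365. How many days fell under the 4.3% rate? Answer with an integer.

Let d = days at the first rate; then 365 − d days at the second rate.
$404,000 × [4.3%·d + 2.95%·(365−d)] / 365 = $17,297.29
Solving gives d = 360, so the new rate took effect on December 27, 1999.

360 days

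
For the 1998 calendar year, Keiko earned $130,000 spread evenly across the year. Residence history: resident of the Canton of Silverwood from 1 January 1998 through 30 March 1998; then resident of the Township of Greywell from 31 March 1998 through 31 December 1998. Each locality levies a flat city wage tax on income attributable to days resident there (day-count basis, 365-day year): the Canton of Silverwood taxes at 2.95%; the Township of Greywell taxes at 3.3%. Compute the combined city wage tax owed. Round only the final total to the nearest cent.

The Canton of Silverwood, 1 January – 30 March 1998: 89 days → $130,000 × 2.95% × 89/365 = $935.1096
The Township of Greywell, 31 March – 31 December 1998: 276 days → $130,000 × 3.3% × 276/365 = $3,243.9452
Total = $4,179.0548

$4,179.05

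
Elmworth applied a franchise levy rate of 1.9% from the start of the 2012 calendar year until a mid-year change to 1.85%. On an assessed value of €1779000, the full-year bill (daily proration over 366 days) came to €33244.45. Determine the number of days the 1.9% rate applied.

Let d = days at the first rate; then 366 − d days at the second rate.
€1779000 × [1.9%·d + 1.85%·(366−d)] / 366 = €33244.45
Solving gives d = 137, so the new rate took effect on 17 May 2012.

137 days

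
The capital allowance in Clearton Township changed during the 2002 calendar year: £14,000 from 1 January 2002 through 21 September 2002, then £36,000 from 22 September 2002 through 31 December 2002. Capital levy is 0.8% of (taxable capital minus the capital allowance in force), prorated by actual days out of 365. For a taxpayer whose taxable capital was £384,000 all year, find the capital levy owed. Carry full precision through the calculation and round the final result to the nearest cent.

1 January – 21 September 2002: 264 days, exemption £14,000 → (£384,000 − £14,000) × 0.8% × 264/365 = £2,140.9315
22 September – 31 December 2002: 101 days, exemption £36,000 → (£384,000 − £36,000) × 0.8% × 101/365 = £770.3671
Total = £2,911.2986

£2,911.30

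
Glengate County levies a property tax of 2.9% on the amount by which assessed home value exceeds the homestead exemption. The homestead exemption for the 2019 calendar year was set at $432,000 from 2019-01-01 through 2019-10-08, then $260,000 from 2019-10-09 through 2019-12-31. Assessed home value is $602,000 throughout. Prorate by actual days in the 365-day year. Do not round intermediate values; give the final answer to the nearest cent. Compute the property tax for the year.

2019-01-01 to 2019-10-08: 281 days, exemption $432,000 → ($602,000 − $432,000) × 2.9% × 281/365 = $3,795.4247
2019-10-09 to 2019-12-31: 84 days, exemption $260,000 → ($602,000 − $260,000) × 2.9% × 84/365 = $2,282.4986
Total = $6,077.9233

$6,077.92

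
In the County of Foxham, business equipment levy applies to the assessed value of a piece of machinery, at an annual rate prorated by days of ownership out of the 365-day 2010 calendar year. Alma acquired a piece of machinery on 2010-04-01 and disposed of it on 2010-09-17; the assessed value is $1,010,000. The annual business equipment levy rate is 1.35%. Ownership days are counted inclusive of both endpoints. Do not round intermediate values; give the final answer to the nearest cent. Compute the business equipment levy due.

$6,350.55

Days held (2010-04-01 to 2010-09-17): 170 out of 365
Tax = $1,010,000 × 1.35% × 170/365 = $6,350.5479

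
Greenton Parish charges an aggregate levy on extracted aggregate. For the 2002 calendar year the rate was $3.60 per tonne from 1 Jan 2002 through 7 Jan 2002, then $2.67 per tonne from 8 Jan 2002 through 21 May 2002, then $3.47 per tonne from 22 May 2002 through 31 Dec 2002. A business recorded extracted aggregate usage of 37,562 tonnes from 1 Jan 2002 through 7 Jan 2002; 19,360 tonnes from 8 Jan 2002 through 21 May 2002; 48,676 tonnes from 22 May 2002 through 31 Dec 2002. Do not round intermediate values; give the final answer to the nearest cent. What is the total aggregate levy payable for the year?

1 Jan – 7 Jan 2002: 37,562 tonnes at $3.60/tonne → $135,223.20
8 Jan – 21 May 2002: 19,360 tonnes at $2.67/tonne → $51,691.20
22 May – 31 Dec 2002: 48,676 tonnes at $3.47/tonne → $168,905.72

$355,820.12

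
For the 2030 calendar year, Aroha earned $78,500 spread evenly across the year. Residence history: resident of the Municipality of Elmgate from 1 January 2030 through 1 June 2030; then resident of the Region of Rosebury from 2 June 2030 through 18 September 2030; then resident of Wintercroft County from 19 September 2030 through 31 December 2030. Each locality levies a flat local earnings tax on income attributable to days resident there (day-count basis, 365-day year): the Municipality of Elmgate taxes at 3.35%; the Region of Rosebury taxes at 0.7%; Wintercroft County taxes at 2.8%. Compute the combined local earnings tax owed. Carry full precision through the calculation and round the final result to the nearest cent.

$1,885.51

The Municipality of Elmgate, 1 January – 1 June 2030: 152 days → $78,500 × 3.35% × 152/365 = $1,095.1288
The Region of Rosebury, 2 June – 18 September 2030: 109 days → $78,500 × 0.7% × 109/365 = $164.0973
Wintercroft County, 19 September – 31 December 2030: 104 days → $78,500 × 2.8% × 104/365 = $626.2795
Total = $1,885.5055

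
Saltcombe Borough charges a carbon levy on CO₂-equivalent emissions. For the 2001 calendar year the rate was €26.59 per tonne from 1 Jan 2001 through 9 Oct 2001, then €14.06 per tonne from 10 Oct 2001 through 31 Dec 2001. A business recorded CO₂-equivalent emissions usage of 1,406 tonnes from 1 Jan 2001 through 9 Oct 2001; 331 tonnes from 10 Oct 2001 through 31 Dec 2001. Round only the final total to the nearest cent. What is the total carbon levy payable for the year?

1 Jan – 9 Oct 2001: 1,406 tonnes at €26.59/tonne → €37385.54
10 Oct – 31 Dec 2001: 331 tonnes at €14.06/tonne → €4653.86

€42039.40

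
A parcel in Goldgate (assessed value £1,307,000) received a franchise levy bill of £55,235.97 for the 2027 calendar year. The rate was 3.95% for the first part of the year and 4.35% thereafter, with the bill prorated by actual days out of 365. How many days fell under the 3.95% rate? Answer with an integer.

113 days

Let d = days at the first rate; then 365 − d days at the second rate.
£1,307,000 × [3.95%·d + 4.35%·(365−d)] / 365 = £55,235.97
Solving gives d = 113, so the new rate took effect on April 24, 2027.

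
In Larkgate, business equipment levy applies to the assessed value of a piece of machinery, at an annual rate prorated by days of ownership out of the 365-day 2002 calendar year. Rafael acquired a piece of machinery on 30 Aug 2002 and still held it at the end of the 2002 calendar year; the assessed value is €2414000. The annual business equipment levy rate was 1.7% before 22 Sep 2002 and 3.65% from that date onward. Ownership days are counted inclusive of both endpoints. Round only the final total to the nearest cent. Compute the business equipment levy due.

€26967.36

30 Aug – 21 Sep 2002: 23 days at 1.7% → €2414000 × 1.7% × 23/365 = €2585.9562
22 Sep – 31 Dec 2002: 101 days at 3.65% → €2414000 × 3.65% × 101/365 = €24381.4000
Total = €26967.3562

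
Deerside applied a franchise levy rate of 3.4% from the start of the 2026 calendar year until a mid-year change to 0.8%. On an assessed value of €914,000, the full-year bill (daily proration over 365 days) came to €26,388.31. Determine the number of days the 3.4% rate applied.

Let d = days at the first rate; then 365 − d days at the second rate.
€914,000 × [3.4%·d + 0.8%·(365−d)] / 365 = €26,388.31
Solving gives d = 293, so the new rate took effect on 21 Oct 2026.

293 days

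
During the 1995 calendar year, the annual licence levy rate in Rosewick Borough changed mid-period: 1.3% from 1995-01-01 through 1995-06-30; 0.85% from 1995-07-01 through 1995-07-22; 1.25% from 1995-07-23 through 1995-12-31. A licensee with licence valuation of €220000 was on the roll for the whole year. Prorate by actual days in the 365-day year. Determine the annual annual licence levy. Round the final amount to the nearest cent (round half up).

€2751.51

1995-01-01 to 1995-06-30: 181 days at 1.3% → €220000 × 1.3% × 181/365 = €1418.2466
1995-07-01 to 1995-07-22: 22 days at 0.85% → €220000 × 0.85% × 22/365 = €112.7123
1995-07-23 to 1995-12-31: 162 days at 1.25% → €220000 × 1.25% × 162/365 = €1220.5479
Total = €2751.5068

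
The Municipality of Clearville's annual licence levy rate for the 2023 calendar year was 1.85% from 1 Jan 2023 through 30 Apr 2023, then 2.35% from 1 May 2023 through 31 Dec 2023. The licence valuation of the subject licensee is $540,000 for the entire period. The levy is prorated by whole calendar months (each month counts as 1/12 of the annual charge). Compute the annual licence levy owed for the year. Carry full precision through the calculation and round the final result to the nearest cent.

1 Jan – 30 Apr 2023: 4 months at 1.85% → $540,000 × 1.85% × 4/12 = $3,330.0000
1 May – 31 Dec 2023: 8 months at 2.35% → $540,000 × 2.35% × 8/12 = $8,460.0000
Total = $11,790.0000

$11,790.00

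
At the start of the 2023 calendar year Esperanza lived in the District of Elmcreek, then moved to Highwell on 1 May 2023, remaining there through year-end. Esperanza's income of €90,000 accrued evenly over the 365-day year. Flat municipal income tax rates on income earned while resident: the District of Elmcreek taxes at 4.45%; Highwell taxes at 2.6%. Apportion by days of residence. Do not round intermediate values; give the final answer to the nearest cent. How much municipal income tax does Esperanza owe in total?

€2,887.40

The District of Elmcreek, 1 January – 30 April 2023: 120 days → €90,000 × 4.45% × 120/365 = €1,316.7123
Highwell, 1 May – 31 December 2023: 245 days → €90,000 × 2.6% × 245/365 = €1,570.6849
Total = €2,887.3973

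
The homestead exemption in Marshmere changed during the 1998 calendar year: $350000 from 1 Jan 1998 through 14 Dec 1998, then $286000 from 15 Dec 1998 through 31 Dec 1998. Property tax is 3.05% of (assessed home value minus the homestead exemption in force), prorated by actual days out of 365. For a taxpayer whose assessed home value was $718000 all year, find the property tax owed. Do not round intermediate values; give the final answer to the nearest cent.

$11314.92

1 Jan – 14 Dec 1998: 348 days, exemption $350000 → ($718000 − $350000) × 3.05% × 348/365 = $10701.2384
15 Dec – 31 Dec 1998: 17 days, exemption $286000 → ($718000 − $286000) × 3.05% × 17/365 = $613.6767
Total = $11314.9151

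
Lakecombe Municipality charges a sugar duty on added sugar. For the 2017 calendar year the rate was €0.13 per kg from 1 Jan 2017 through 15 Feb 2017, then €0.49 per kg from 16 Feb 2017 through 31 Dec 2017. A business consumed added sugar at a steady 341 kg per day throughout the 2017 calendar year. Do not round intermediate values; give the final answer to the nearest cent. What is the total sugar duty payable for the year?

€55340.89

1 Jan – 15 Feb 2017: 46 days × 341 kg/day = 15,686 kg at €0.13/kg → €2039.18
16 Feb – 31 Dec 2017: 319 days × 341 kg/day = 108,779 kg at €0.49/kg → €53301.71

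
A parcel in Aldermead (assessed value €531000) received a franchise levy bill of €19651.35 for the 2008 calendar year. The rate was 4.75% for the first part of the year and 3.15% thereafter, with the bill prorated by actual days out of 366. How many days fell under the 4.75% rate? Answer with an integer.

Let d = days at the first rate; then 366 − d days at the second rate.
€531000 × [4.75%·d + 3.15%·(366−d)] / 366 = €19651.35
Solving gives d = 126, so the new rate took effect on 6 May 2008.

126 days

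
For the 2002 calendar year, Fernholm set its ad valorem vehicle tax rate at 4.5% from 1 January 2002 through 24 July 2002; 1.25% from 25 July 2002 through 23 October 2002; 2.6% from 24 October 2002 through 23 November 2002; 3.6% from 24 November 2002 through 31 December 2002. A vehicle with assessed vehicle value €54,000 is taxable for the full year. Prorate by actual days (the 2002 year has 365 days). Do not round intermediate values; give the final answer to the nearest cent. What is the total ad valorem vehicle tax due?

€1,854.72

1 January – 24 July 2002: 205 days at 4.5% → €54,000 × 4.5% × 205/365 = €1,364.7945
25 July – 23 October 2002: 91 days at 1.25% → €54,000 × 1.25% × 91/365 = €168.2877
24 October – 23 November 2002: 31 days at 2.6% → €54,000 × 2.6% × 31/365 = €119.2438
24 November – 31 December 2002: 38 days at 3.6% → €54,000 × 3.6% × 38/365 = €202.3890
Total = €1,854.7151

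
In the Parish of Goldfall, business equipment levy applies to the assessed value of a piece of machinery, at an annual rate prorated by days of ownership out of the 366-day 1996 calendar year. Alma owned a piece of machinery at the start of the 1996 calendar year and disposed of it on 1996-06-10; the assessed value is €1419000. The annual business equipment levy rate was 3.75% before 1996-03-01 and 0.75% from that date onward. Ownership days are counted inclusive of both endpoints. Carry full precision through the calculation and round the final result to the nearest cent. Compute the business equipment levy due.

€11689.30

1996-01-01 to 1996-02-29: 60 days at 3.75% → €1419000 × 3.75% × 60/366 = €8723.3607
1996-03-01 to 1996-06-10: 102 days at 0.75% → €1419000 × 0.75% × 102/366 = €2965.9426
Total = €11689.3033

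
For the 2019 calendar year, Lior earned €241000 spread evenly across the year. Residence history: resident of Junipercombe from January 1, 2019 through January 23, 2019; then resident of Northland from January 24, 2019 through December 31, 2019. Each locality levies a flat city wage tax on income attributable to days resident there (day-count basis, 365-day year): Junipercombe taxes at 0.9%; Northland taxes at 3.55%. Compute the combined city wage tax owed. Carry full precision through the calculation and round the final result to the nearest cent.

€8153.06

Junipercombe, January 1 – January 23, 2019: 23 days → €241000 × 0.9% × 23/365 = €136.6767
Northland, January 24 – December 31, 2019: 342 days → €241000 × 3.55% × 342/365 = €8016.3863
Total = €8153.0630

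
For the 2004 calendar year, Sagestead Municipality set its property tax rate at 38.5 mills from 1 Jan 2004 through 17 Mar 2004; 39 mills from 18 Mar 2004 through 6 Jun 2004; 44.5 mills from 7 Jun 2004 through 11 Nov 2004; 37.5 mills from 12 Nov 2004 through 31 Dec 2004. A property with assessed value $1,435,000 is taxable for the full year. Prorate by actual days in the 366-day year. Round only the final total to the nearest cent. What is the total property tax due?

$58,927.14

1 Jan – 17 Mar 2004: 77 days at 38.5 mills → $1,435,000 × 3.85% × 77/366 = $11,623.1079
18 Mar – 6 Jun 2004: 81 days at 39 mills → $1,435,000 × 3.9% × 81/366 = $12,385.6967
7 Jun – 11 Nov 2004: 158 days at 44.5 mills → $1,435,000 × 4.45% × 158/366 = $27,566.8989
12 Nov – 31 Dec 2004: 50 days at 37.5 mills → $1,435,000 × 3.75% × 50/366 = $7,351.4344
Total = $58,927.1380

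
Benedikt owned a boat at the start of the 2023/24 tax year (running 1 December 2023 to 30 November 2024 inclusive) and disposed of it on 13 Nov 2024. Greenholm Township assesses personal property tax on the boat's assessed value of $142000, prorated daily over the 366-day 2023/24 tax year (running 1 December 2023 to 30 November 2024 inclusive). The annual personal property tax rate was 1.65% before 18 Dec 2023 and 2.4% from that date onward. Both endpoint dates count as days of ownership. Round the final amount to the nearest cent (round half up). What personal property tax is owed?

$3200.24

1 Dec – 17 Dec 2023: 17 days at 1.65% → $142000 × 1.65% × 17/366 = $108.8279
18 Dec 2023 – 13 Nov 2024: 332 days at 2.4% → $142000 × 2.4% × 332/366 = $3091.4098
Total = $3200.2377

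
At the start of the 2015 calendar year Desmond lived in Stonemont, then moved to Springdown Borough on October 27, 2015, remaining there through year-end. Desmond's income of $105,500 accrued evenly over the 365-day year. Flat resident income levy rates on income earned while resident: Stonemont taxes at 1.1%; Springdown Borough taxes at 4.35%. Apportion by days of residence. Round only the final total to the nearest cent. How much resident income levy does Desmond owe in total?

$1,780.49

Stonemont, January 1 – October 26, 2015: 299 days → $105,500 × 1.1% × 299/365 = $950.6562
Springdown Borough, October 27 – December 31, 2015: 66 days → $105,500 × 4.35% × 66/365 = $829.8370
Total = $1,780.4932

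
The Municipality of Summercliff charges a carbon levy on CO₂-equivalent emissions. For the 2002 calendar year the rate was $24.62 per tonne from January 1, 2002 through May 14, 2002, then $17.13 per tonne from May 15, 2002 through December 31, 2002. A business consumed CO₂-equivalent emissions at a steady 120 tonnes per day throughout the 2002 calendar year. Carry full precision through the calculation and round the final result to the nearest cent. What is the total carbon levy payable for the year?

$870733.20

January 1 – May 14, 2002: 134 days × 120 tonnes/day = 16,080 tonnes at $24.62/tonne → $395889.60
May 15 – December 31, 2002: 231 days × 120 tonnes/day = 27,720 tonnes at $17.13/tonne → $474843.60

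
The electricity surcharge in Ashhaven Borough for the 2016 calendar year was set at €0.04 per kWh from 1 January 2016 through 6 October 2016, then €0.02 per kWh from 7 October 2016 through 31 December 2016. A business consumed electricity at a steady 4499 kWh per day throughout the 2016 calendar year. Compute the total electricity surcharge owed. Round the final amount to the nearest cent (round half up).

1 January – 6 October 2016: 280 days × 4499 kWh/day = 1,259,720 kWh at €0.04/kWh → €50,388.80
7 October – 31 December 2016: 86 days × 4499 kWh/day = 386,914 kWh at €0.02/kWh → €7,738.28

€58,127.08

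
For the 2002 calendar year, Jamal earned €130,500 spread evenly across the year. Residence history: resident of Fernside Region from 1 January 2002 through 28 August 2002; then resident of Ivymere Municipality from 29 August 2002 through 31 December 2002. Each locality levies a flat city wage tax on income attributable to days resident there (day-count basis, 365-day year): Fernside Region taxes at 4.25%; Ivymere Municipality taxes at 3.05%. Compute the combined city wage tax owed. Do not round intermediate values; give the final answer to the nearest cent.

Fernside Region, 1 January – 28 August 2002: 240 days → €130,500 × 4.25% × 240/365 = €3,646.8493
Ivymere Municipality, 29 August – 31 December 2002: 125 days → €130,500 × 3.05% × 125/365 = €1,363.0993
Total = €5,009.9486

€5,009.95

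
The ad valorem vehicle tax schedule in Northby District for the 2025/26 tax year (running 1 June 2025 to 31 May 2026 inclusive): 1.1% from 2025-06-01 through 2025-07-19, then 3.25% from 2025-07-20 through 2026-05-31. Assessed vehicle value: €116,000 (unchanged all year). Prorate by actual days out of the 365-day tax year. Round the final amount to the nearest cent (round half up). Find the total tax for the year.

2025-06-01 to 2025-07-19: 49 days at 1.1% → €116,000 × 1.1% × 49/365 = €171.2986
2025-07-20 to 2026-05-31: 316 days at 3.25% → €116,000 × 3.25% × 316/365 = €3,263.8904
Total = €3,435.1890

€3,435.19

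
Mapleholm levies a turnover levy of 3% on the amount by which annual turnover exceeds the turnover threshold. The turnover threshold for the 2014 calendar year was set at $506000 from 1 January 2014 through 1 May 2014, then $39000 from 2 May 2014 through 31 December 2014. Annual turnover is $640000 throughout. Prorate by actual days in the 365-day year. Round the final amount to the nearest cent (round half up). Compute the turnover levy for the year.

$13385.59

1 January – 1 May 2014: 121 days, exemption $506000 → ($640000 − $506000) × 3% × 121/365 = $1332.6575
2 May – 31 December 2014: 244 days, exemption $39000 → ($640000 − $39000) × 3% × 244/365 = $12052.9315
Total = $13385.5890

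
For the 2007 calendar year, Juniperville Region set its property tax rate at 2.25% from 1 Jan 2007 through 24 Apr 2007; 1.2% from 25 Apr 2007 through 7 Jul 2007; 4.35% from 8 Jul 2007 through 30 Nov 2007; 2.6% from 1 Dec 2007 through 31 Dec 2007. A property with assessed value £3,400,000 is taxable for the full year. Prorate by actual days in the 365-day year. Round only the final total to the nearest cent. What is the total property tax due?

1 Jan – 24 Apr 2007: 114 days at 2.25% → £3,400,000 × 2.25% × 114/365 = £23,893.1507
25 Apr – 7 Jul 2007: 74 days at 1.2% → £3,400,000 × 1.2% × 74/365 = £8,271.7808
8 Jul – 30 Nov 2007: 146 days at 4.35% → £3,400,000 × 4.35% × 146/365 = £59,160.0000
1 Dec – 31 Dec 2007: 31 days at 2.6% → £3,400,000 × 2.6% × 31/365 = £7,507.9452
Total = £98,832.8767

£98,832.88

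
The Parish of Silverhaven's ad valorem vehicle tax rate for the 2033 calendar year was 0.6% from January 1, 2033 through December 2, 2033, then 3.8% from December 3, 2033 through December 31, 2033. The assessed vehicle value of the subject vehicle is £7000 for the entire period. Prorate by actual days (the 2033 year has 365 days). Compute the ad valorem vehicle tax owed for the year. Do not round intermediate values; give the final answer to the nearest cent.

£59.80

January 1 – December 2, 2033: 336 days at 0.6% → £7000 × 0.6% × 336/365 = £38.6630
December 3 – December 31, 2033: 29 days at 3.8% → £7000 × 3.8% × 29/365 = £21.1342
Total = £59.7973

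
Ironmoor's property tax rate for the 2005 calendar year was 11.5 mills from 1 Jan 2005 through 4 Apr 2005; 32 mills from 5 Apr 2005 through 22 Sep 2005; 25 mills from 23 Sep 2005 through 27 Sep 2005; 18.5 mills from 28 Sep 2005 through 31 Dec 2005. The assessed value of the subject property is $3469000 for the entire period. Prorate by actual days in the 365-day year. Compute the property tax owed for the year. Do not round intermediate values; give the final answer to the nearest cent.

1 Jan – 4 Apr 2005: 94 days at 11.5 mills → $3469000 × 1.15% × 94/365 = $10273.9425
5 Apr – 22 Sep 2005: 171 days at 32 mills → $3469000 × 3.2% × 171/365 = $52006.4877
23 Sep – 27 Sep 2005: 5 days at 25 mills → $3469000 × 2.5% × 5/365 = $1188.0137
28 Sep – 31 Dec 2005: 95 days at 18.5 mills → $3469000 × 1.85% × 95/365 = $16703.4726
Total = $80171.9164

$80171.92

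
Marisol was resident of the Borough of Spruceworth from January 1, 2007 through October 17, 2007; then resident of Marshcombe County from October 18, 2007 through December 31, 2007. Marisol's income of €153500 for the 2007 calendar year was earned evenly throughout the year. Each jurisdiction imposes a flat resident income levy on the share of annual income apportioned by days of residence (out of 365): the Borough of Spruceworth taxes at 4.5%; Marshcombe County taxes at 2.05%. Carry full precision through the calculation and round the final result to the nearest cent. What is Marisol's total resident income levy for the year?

The Borough of Spruceworth, January 1 – October 17, 2007: 290 days → €153500 × 4.5% × 290/365 = €5488.1507
Marshcombe County, October 18 – December 31, 2007: 75 days → €153500 × 2.05% × 75/365 = €646.5925
Total = €6134.7432

€6134.74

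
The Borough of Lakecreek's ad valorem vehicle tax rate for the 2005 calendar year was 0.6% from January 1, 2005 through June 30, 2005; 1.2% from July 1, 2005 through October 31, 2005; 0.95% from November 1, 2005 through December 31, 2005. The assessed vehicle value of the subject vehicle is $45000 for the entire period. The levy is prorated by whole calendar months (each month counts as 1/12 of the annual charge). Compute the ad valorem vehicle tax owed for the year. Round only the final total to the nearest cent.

January 1 – June 30, 2005: 6 months at 0.6% → $45000 × 0.6% × 6/12 = $135.0000
July 1 – October 31, 2005: 4 months at 1.2% → $45000 × 1.2% × 4/12 = $180.0000
November 1 – December 31, 2005: 2 months at 0.95% → $45000 × 0.95% × 2/12 = $71.2500
Total = $386.2500

$386.25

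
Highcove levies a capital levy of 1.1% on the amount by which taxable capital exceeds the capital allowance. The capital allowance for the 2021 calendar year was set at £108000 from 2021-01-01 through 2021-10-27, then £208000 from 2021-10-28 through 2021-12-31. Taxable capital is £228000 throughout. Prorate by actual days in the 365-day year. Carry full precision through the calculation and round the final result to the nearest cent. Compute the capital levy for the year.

£1124.11

2021-01-01 to 2021-10-27: 300 days, exemption £108000 → (£228000 − £108000) × 1.1% × 300/365 = £1084.9315
2021-10-28 to 2021-12-31: 65 days, exemption £208000 → (£228000 − £208000) × 1.1% × 65/365 = £39.1781
Total = £1124.1096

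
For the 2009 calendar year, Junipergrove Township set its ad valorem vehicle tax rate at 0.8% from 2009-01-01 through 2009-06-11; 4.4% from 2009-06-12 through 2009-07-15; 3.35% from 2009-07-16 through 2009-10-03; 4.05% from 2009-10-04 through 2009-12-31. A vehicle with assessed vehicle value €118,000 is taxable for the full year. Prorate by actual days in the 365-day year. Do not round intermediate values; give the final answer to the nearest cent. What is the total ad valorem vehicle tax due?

€2,934.32

2009-01-01 to 2009-06-11: 162 days at 0.8% → €118,000 × 0.8% × 162/365 = €418.9808
2009-06-12 to 2009-07-15: 34 days at 4.4% → €118,000 × 4.4% × 34/365 = €483.6384
2009-07-16 to 2009-10-03: 80 days at 3.35% → €118,000 × 3.35% × 80/365 = €866.4110
2009-10-04 to 2009-12-31: 89 days at 4.05% → €118,000 × 4.05% × 89/365 = €1,165.2904
Total = €2,934.3205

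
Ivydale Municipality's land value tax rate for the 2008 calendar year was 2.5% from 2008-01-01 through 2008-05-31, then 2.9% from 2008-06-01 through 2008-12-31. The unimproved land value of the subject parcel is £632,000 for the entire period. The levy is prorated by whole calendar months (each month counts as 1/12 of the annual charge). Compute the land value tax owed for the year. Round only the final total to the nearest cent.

2008-01-01 to 2008-05-31: 5 months at 2.5% → £632,000 × 2.5% × 5/12 = £6,583.3333
2008-06-01 to 2008-12-31: 7 months at 2.9% → £632,000 × 2.9% × 7/12 = £10,691.3333
Total = £17,274.6667

£17,274.67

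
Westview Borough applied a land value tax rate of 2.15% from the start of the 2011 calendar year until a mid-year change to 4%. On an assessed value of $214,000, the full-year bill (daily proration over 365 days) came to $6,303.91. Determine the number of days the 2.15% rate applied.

Let d = days at the first rate; then 365 − d days at the second rate.
$214,000 × [2.15%·d + 4%·(365−d)] / 365 = $6,303.91
Solving gives d = 208, so the new rate took effect on 28 July 2011.

208 days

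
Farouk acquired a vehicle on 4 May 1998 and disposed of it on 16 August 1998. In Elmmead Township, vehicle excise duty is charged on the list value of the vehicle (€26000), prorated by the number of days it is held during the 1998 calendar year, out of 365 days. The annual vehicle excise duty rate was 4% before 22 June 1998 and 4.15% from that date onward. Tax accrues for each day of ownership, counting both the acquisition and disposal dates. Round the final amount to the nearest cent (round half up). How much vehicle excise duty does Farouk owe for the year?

4 May – 21 June 1998: 49 days at 4% → €26000 × 4% × 49/365 = €139.6164
22 June – 16 August 1998: 56 days at 4.15% → €26000 × 4.15% × 56/365 = €165.5452
Total = €305.1616

€305.16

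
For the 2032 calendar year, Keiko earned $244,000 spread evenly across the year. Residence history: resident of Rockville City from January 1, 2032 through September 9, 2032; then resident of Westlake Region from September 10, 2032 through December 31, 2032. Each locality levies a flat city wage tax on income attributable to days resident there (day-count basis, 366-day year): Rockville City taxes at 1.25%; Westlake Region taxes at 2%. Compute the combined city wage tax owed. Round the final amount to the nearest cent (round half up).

$3,615.00

Rockville City, January 1 – September 9, 2032: 253 days → $244,000 × 1.25% × 253/366 = $2,108.3333
Westlake Region, September 10 – December 31, 2032: 113 days → $244,000 × 2% × 113/366 = $1,506.6667
Total = $3,615.0000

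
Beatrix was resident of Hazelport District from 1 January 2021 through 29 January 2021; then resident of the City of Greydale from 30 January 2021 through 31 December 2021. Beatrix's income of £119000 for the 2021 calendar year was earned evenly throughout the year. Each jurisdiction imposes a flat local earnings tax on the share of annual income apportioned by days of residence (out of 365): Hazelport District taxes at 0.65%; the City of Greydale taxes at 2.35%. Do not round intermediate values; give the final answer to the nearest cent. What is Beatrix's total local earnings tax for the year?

£2635.77

Hazelport District, 1 January – 29 January 2021: 29 days → £119000 × 0.65% × 29/365 = £61.4562
The City of Greydale, 30 January – 31 December 2021: 336 days → £119000 × 2.35% × 336/365 = £2574.3123
Total = £2635.7685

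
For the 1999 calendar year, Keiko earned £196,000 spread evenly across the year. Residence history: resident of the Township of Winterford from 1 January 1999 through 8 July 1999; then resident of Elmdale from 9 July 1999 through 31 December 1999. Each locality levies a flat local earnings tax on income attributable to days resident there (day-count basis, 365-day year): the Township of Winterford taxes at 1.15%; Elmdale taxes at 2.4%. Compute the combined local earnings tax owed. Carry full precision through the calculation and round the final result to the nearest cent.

The Township of Winterford, 1 January – 8 July 1999: 189 days → £196,000 × 1.15% × 189/365 = £1,167.1397
Elmdale, 9 July – 31 December 1999: 176 days → £196,000 × 2.4% × 176/365 = £2,268.2301
Total = £3,435.3699

£3,435.37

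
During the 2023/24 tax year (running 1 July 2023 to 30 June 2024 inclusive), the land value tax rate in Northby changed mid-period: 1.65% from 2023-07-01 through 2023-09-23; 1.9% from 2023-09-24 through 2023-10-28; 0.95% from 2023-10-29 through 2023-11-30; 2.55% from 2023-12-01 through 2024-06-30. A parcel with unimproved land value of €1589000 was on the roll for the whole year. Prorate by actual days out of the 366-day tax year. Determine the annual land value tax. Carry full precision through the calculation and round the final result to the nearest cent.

€33918.20

2023-07-01 to 2023-09-23: 85 days at 1.65% → €1589000 × 1.65% × 85/366 = €6088.9959
2023-09-24 to 2023-10-28: 35 days at 1.9% → €1589000 × 1.9% × 35/366 = €2887.1175
2023-10-29 to 2023-11-30: 33 days at 0.95% → €1589000 × 0.95% × 33/366 = €1361.0697
2023-12-01 to 2024-06-30: 213 days at 2.55% → €1589000 × 2.55% × 213/366 = €23581.0205
Total = €33918.2036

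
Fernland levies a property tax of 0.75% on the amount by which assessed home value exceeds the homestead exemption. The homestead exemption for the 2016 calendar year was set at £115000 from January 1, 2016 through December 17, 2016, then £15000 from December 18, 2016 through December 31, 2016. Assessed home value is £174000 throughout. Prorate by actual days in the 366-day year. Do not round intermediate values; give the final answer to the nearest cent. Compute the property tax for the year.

£471.19

January 1 – December 17, 2016: 352 days, exemption £115000 → (£174000 − £115000) × 0.75% × 352/366 = £425.5738
December 18 – December 31, 2016: 14 days, exemption £15000 → (£174000 − £15000) × 0.75% × 14/366 = £45.6148
Total = £471.1885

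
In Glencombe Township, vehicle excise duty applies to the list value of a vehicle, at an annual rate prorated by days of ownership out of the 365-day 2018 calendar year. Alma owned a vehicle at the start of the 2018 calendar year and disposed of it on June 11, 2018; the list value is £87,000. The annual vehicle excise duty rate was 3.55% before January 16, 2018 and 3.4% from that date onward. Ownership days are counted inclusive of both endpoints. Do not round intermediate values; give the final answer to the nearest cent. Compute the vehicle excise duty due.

January 1 – January 15, 2018: 15 days at 3.55% → £87,000 × 3.55% × 15/365 = £126.9247
January 16 – June 11, 2018: 147 days at 3.4% → £87,000 × 3.4% × 147/365 = £1,191.3041
Total = £1,318.2288

£1,318.23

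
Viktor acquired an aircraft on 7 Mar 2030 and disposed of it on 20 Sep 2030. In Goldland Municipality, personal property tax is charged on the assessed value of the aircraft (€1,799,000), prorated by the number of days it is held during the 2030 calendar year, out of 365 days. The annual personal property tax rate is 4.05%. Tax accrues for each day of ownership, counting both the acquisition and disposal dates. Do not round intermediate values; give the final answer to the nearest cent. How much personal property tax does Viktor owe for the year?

€39,523.78

Days held (7 Mar – 20 Sep 2030): 198 out of 365
Tax = €1,799,000 × 4.05% × 198/365 = €39,523.7836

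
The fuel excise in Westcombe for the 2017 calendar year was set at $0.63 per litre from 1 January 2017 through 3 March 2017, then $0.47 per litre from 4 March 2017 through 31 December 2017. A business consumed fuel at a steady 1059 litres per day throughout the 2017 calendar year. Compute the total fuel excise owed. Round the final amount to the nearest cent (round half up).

$192,176.73

1 January – 3 March 2017: 62 days × 1059 litres/day = 65,658 litres at $0.63/litre → $41,364.54
4 March – 31 December 2017: 303 days × 1059 litres/day = 320,877 litres at $0.47/litre → $150,812.19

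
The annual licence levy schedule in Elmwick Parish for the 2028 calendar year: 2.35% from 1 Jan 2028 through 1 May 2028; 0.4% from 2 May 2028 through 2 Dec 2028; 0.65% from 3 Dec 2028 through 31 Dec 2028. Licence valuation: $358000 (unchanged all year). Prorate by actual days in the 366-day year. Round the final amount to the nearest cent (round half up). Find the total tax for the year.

1 Jan – 1 May 2028: 122 days at 2.35% → $358000 × 2.35% × 122/366 = $2804.3333
2 May – 2 Dec 2028: 215 days at 0.4% → $358000 × 0.4% × 215/366 = $841.2022
3 Dec – 31 Dec 2028: 29 days at 0.65% → $358000 × 0.65% × 29/366 = $184.3798
Total = $3829.9153

$3829.92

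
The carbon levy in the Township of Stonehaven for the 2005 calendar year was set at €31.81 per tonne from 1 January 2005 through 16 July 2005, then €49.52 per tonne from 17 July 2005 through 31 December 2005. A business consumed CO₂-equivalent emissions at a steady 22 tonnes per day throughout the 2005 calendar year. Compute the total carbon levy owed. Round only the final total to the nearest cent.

1 January – 16 July 2005: 197 days × 22 tonnes/day = 4,334 tonnes at €31.81/tonne → €137,864.54
17 July – 31 December 2005: 168 days × 22 tonnes/day = 3,696 tonnes at €49.52/tonne → €183,025.92

€320,890.46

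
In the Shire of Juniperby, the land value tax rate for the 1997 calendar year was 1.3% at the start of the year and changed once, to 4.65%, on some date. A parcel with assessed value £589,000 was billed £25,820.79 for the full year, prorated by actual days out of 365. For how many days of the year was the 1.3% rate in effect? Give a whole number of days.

29 days

Let d = days at the first rate; then 365 − d days at the second rate.
£589,000 × [1.3%·d + 4.65%·(365−d)] / 365 = £25,820.79
Solving gives d = 29, so the new rate took effect on 30 January 1997.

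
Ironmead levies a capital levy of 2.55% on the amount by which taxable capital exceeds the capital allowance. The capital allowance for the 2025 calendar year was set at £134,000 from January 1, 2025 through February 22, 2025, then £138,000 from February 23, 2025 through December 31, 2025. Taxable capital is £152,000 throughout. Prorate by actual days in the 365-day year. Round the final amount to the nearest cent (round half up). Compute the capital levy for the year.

January 1 – February 22, 2025: 53 days, exemption £134,000 → (£152,000 − £134,000) × 2.55% × 53/365 = £66.6493
February 23 – December 31, 2025: 312 days, exemption £138,000 → (£152,000 − £138,000) × 2.55% × 312/365 = £305.1616
Total = £371.8110

£371.81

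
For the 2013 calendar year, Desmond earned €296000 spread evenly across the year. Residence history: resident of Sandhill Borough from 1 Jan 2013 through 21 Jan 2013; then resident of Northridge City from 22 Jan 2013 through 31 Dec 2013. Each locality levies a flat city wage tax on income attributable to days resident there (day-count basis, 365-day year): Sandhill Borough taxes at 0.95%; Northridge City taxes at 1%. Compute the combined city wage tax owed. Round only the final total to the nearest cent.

Sandhill Borough, 1 Jan – 21 Jan 2013: 21 days → €296000 × 0.95% × 21/365 = €161.7863
Northridge City, 22 Jan – 31 Dec 2013: 344 days → €296000 × 1% × 344/365 = €2789.6986
Total = €2951.4849

€2951.48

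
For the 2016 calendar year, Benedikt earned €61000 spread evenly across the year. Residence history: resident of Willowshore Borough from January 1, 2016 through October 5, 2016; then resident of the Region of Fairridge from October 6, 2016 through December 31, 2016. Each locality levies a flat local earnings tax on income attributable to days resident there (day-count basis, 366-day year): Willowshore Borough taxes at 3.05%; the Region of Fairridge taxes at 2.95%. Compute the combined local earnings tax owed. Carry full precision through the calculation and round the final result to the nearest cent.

€1846.00

Willowshore Borough, January 1 – October 5, 2016: 279 days → €61000 × 3.05% × 279/366 = €1418.2500
The Region of Fairridge, October 6 – December 31, 2016: 87 days → €61000 × 2.95% × 87/366 = €427.7500
Total = €1846.0000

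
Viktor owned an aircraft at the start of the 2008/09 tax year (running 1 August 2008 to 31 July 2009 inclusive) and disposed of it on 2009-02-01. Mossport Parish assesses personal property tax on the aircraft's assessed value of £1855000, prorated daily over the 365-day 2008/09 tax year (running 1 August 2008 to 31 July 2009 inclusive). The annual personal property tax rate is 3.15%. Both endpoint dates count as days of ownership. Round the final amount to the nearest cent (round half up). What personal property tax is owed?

£29616.47

Days held (2008-08-01 to 2009-02-01): 185 out of 365
Tax = £1855000 × 3.15% × 185/365 = £29616.4726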